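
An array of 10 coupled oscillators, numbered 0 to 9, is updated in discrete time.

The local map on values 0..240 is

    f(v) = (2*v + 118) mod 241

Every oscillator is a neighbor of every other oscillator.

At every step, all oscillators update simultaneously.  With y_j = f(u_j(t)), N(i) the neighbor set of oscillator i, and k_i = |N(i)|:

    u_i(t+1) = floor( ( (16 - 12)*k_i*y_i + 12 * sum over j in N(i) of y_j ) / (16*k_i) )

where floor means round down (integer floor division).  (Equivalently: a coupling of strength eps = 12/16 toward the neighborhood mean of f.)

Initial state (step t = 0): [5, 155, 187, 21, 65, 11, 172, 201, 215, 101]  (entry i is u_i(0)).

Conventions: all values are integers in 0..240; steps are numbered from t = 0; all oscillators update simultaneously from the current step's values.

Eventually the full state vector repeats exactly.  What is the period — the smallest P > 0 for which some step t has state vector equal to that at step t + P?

Answer: 24
Key observation: The state at step 6, [200, 200, 200, 200, 200, 200, 200, 200, 200, 200], reappears at step 30 — and no state repeats earlier — so the cycle the system enters has period 24.

Derivation:
t=0: [5, 155, 187, 21, 65, 11, 172, 201, 215, 101]
t=1: [107, 117, 88, 113, 87, 109, 123, 92, 97, 99]
t=2: [84, 88, 78, 86, 78, 85, 90, 79, 81, 82]
t=3: [43, 44, 41, 44, 41, 43, 45, 41, 42, 42]
t=4: [203, 203, 202, 203, 202, 203, 204, 202, 203, 203]
t=5: [41, 41, 41, 41, 41, 41, 42, 41, 41, 41]
t=6: [200, 200, 200, 200, 200, 200, 200, 200, 200, 200]
t=7: [36, 36, 36, 36, 36, 36, 36, 36, 36, 36]
t=8: [190, 190, 190, 190, 190, 190, 190, 190, 190, 190]
t=9: [16, 16, 16, 16, 16, 16, 16, 16, 16, 16]
t=10: [150, 150, 150, 150, 150, 150, 150, 150, 150, 150]
t=11: [177, 177, 177, 177, 177, 177, 177, 177, 177, 177]
t=12: [231, 231, 231, 231, 231, 231, 231, 231, 231, 231]
t=13: [98, 98, 98, 98, 98, 98, 98, 98, 98, 98]
t=14: [73, 73, 73, 73, 73, 73, 73, 73, 73, 73]
t=15: [23, 23, 23, 23, 23, 23, 23, 23, 23, 23]
t=16: [164, 164, 164, 164, 164, 164, 164, 164, 164, 164]
t=17: [205, 205, 205, 205, 205, 205, 205, 205, 205, 205]
t=18: [46, 46, 46, 46, 46, 46, 46, 46, 46, 46]
t=19: [210, 210, 210, 210, 210, 210, 210, 210, 210, 210]
t=20: [56, 56, 56, 56, 56, 56, 56, 56, 56, 56]
t=21: [230, 230, 230, 230, 230, 230, 230, 230, 230, 230]
t=22: [96, 96, 96, 96, 96, 96, 96, 96, 96, 96]
t=23: [69, 69, 69, 69, 69, 69, 69, 69, 69, 69]
t=24: [15, 15, 15, 15, 15, 15, 15, 15, 15, 15]
t=25: [148, 148, 148, 148, 148, 148, 148, 148, 148, 148]
t=26: [173, 173, 173, 173, 173, 173, 173, 173, 173, 173]
t=27: [223, 223, 223, 223, 223, 223, 223, 223, 223, 223]
t=28: [82, 82, 82, 82, 82, 82, 82, 82, 82, 82]
t=29: [41, 41, 41, 41, 41, 41, 41, 41, 41, 41]
t=30: [200, 200, 200, 200, 200, 200, 200, 200, 200, 200]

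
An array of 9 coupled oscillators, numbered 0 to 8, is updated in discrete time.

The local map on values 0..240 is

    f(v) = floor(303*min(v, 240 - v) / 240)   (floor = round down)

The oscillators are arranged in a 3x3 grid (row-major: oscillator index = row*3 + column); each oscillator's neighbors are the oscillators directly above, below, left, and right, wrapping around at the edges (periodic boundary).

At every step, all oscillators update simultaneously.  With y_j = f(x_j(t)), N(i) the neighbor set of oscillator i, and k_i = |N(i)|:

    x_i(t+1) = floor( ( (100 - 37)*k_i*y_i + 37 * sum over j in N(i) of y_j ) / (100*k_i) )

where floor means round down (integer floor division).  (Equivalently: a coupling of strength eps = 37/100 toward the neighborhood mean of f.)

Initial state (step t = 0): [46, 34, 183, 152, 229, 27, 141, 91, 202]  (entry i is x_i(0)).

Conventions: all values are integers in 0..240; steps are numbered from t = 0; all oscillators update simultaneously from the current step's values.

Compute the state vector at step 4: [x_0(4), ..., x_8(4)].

Answer: [135, 120, 119, 138, 116, 115, 133, 139, 131]

Derivation:
t=0: [46, 34, 183, 152, 229, 27, 141, 91, 202]
t=1: [68, 50, 61, 91, 36, 43, 108, 92, 61]
t=2: [89, 69, 74, 101, 60, 62, 121, 102, 83]
t=3: [112, 92, 93, 118, 86, 86, 138, 119, 107]
t=4: [135, 120, 119, 138, 116, 115, 133, 139, 131]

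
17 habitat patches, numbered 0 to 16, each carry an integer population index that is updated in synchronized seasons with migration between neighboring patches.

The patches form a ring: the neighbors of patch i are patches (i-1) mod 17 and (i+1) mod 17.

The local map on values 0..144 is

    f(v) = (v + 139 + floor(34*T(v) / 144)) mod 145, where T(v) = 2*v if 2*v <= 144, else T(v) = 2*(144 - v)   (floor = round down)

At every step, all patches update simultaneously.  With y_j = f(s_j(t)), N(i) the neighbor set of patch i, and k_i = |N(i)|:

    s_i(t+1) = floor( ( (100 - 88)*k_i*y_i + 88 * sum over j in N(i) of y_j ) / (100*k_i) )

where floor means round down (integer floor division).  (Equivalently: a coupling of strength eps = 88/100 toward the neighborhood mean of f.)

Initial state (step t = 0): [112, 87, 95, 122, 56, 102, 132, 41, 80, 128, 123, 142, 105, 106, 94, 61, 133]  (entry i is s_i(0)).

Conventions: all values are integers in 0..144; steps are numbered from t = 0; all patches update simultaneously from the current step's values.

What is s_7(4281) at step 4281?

Simulating step by step:
t=0: [112, 87, 95, 122, 56, 102, 132, 41, 80, 128, 123, 142, 105, 106, 94, 61, 133]
t=1: [119, 115, 115, 97, 115, 104, 90, 109, 93, 116, 131, 123, 125, 114, 101, 116, 105]
t=2: [120, 122, 118, 120, 115, 115, 116, 111, 119, 121, 125, 128, 124, 121, 121, 116, 122]
t=3: [125, 124, 125, 123, 123, 122, 121, 123, 122, 125, 127, 127, 127, 125, 124, 125, 124]
t=4: [127, 127, 126, 126, 126, 125, 125, 125, 126, 127, 128, 129, 128, 127, 127, 127, 127]
t=5: [129, 128, 128, 128, 127, 127, 127, 127, 128, 128, 129, 129, 129, 129, 129, 129, 129]
t=6: [129, 129, 129, 129, 129, 129, 129, 129, 129, 129, 129, 130, 130, 130, 130, 130, 130]
t=7: [130, 130, 130, 130, 130, 130, 130, 130, 130, 130, 130, 130, 130, 130, 130, 130, 130]
t=8: [130, 130, 130, 130, 130, 130, 130, 130, 130, 130, 130, 130, 130, 130, 130, 130, 130]

Answer: s_7(4281) = 130
Key observation: The state at step 7, [130, 130, 130, 130, 130, 130, 130, 130, 130, 130, 130, 130, 130, 130, 130, 130, 130], reappears at step 8: the system is in a cycle of period 1 from step 7 on.  Therefore the state at step 4281 equals the state at step 7 + ((4281 - 7) mod 1) = 7, which is [130, 130, 130, 130, 130, 130, 130, 130, 130, 130, 130, 130, 130, 130, 130, 130, 130].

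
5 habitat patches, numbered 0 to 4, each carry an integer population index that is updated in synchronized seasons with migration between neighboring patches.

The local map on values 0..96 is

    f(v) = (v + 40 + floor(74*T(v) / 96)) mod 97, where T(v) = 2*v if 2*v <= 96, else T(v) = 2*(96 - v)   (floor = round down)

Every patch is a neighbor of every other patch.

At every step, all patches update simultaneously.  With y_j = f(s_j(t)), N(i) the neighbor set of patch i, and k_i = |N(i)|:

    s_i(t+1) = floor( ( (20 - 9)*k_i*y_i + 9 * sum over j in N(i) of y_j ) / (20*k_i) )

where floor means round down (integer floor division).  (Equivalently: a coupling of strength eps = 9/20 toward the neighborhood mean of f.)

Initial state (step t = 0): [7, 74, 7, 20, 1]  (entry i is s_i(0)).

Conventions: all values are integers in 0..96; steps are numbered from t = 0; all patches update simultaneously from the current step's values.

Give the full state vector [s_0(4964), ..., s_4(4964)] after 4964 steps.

Answer: [59, 59, 59, 59, 59]
Key observation: The state at step 4, [59, 59, 59, 59, 59], reappears at step 5: the system is in a cycle of period 1 from step 4 on.  Therefore the state at step 4964 equals the state at step 4 + ((4964 - 4) mod 1) = 4, which is [59, 59, 59, 59, 59].

Derivation:
t=0: [7, 74, 7, 20, 1]
t=1: [58, 55, 58, 72, 51]
t=2: [58, 59, 58, 55, 60]
t=3: [59, 59, 59, 59, 58]
t=4: [59, 59, 59, 59, 59]
t=5: [59, 59, 59, 59, 59]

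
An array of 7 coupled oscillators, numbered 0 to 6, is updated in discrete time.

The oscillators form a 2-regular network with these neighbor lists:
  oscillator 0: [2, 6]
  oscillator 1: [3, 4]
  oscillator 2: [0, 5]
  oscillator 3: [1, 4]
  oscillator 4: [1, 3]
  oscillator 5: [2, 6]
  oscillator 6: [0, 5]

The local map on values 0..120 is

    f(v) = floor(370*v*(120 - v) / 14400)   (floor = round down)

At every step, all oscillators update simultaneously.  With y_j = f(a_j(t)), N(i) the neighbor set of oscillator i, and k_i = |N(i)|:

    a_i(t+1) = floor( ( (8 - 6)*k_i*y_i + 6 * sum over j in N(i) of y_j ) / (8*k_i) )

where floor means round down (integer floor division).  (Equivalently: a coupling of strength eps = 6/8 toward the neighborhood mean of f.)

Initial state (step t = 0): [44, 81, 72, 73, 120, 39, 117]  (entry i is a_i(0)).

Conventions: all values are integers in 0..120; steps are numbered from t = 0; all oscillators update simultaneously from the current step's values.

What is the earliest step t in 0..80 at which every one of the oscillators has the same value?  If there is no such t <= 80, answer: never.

Simulating step by step:
t=0: [44, 81, 72, 73, 120, 39, 117]  (not all equal)
t=1: [57, 53, 84, 52, 63, 56, 64]  (not all equal)
t=2: [86, 91, 88, 91, 90, 86, 92]  (not all equal)
t=3: [70, 67, 74, 67, 67, 70, 72]  (not all equal)
t=4: [87, 91, 88, 91, 91, 87, 88]  (not all equal)
t=5: [72, 67, 72, 67, 67, 72, 72]  (not all equal)
t=6: [88, 91, 88, 91, 91, 88, 88]  (not all equal)
t=7: [72, 67, 72, 67, 67, 72, 72]  (not all equal)

Answer: never
Key observation: The state at step 5 reappears at step 7 — the system is in a cycle of period 2 from step 5 on.  No step 0..7 is synchronized, and the cycle repeats forever, so no step up to 80 (or ever) has all oscillators equal.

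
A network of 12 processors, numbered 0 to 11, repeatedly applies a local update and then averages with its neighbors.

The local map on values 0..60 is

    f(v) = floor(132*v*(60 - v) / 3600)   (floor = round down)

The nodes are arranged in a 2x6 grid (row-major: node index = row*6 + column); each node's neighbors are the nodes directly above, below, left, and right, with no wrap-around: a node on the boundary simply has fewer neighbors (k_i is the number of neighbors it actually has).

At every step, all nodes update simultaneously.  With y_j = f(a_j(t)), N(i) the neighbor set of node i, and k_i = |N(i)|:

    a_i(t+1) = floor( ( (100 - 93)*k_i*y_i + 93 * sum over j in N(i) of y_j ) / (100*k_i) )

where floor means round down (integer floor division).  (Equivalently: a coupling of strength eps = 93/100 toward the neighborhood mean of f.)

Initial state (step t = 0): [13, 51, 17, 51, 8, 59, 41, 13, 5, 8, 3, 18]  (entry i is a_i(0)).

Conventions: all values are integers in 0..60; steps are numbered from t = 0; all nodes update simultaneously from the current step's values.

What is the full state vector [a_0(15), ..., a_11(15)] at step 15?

Simulating step by step:
t=0: [13, 51, 17, 51, 8, 59, 41, 13, 5, 8, 3, 18]
t=1: [22, 22, 14, 18, 8, 19, 22, 18, 20, 10, 18, 5]
t=2: [30, 26, 28, 19, 26, 13, 28, 29, 23, 26, 15, 26]
t=3: [32, 32, 30, 31, 25, 31, 32, 31, 31, 27, 31, 23]
t=4: [32, 32, 32, 32, 32, 31, 32, 32, 32, 32, 31, 31]
t=5: [32, 32, 32, 32, 32, 32, 32, 32, 32, 32, 32, 32]
t=6: [32, 32, 32, 32, 32, 32, 32, 32, 32, 32, 32, 32]
t=7: [32, 32, 32, 32, 32, 32, 32, 32, 32, 32, 32, 32]
t=8: [32, 32, 32, 32, 32, 32, 32, 32, 32, 32, 32, 32]
t=9: [32, 32, 32, 32, 32, 32, 32, 32, 32, 32, 32, 32]
t=10: [32, 32, 32, 32, 32, 32, 32, 32, 32, 32, 32, 32]
t=11: [32, 32, 32, 32, 32, 32, 32, 32, 32, 32, 32, 32]
t=12: [32, 32, 32, 32, 32, 32, 32, 32, 32, 32, 32, 32]
t=13: [32, 32, 32, 32, 32, 32, 32, 32, 32, 32, 32, 32]
t=14: [32, 32, 32, 32, 32, 32, 32, 32, 32, 32, 32, 32]
t=15: [32, 32, 32, 32, 32, 32, 32, 32, 32, 32, 32, 32]

Answer: [32, 32, 32, 32, 32, 32, 32, 32, 32, 32, 32, 32]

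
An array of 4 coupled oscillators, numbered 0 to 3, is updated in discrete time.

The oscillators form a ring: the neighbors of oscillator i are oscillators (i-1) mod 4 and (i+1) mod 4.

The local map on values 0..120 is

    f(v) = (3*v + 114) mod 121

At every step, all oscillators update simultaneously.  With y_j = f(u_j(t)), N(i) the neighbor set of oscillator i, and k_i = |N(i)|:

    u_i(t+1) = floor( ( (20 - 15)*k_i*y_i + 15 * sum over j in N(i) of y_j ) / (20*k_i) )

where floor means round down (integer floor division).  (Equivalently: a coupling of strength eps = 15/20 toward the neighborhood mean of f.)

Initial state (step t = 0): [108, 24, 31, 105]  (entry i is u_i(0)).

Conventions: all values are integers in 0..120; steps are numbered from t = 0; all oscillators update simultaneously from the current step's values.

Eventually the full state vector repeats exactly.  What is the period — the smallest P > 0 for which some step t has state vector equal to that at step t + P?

Simulating step by step:
t=0: [108, 24, 31, 105]
t=1: [67, 76, 70, 76]
t=2: [93, 83, 95, 83]
t=3: [7, 24, 9, 24]
t=4: [52, 29, 53, 29]
t=5: [67, 42, 67, 42]
t=6: [107, 84, 107, 84]
t=7: [20, 54, 20, 54]
t=8: [38, 48, 38, 48]
t=9: [38, 84, 38, 84]
t=10: [29, 81, 29, 81]
t=11: [106, 88, 106, 88]
t=12: [28, 55, 28, 55]
t=13: [47, 67, 47, 67]
t=14: [58, 28, 58, 28]
t=15: [69, 53, 69, 53]
t=16: [43, 67, 43, 67]
t=17: [55, 19, 55, 19]
t=18: [46, 40, 46, 40]
t=19: [87, 35, 87, 35]
t=20: [76, 33, 76, 33]
t=21: [94, 98, 94, 98]
t=22: [42, 36, 42, 36]
t=23: [105, 114, 105, 114]
t=24: [86, 72, 86, 72]
t=25: [68, 28, 68, 28]
t=26: [76, 76, 76, 76]
t=27: [100, 100, 100, 100]
t=28: [51, 51, 51, 51]
t=29: [25, 25, 25, 25]
t=30: [68, 68, 68, 68]
t=31: [76, 76, 76, 76]

Answer: 5
Key observation: The state at step 26, [76, 76, 76, 76], reappears at step 31 — and no state repeats earlier — so the cycle the system enters has period 5.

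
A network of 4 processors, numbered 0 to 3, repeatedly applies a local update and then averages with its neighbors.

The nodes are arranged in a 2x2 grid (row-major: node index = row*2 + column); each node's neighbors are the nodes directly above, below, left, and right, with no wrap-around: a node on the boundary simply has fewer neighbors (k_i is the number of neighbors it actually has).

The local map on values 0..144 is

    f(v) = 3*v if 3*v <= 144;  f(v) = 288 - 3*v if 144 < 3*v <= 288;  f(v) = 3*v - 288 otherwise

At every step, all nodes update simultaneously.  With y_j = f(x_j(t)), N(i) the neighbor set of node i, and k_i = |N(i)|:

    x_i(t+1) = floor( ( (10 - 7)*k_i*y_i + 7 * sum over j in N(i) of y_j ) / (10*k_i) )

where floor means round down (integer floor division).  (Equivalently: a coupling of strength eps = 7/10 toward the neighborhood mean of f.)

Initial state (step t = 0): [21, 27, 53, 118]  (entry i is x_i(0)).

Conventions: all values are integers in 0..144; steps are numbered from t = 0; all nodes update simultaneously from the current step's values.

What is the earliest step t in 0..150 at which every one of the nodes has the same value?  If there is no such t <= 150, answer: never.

Simulating step by step:
t=0: [21, 27, 53, 118]  (not all equal)
t=1: [92, 69, 83, 93]  (not all equal)
t=2: [45, 31, 19, 44]  (not all equal)
t=3: [93, 121, 110, 92]  (not all equal)
t=4: [43, 29, 19, 44]  (not all equal)
t=5: [89, 117, 108, 90]  (not all equal)
t=6: [40, 32, 24, 40]  (not all equal)
t=7: [94, 112, 105, 94]  (not all equal)
t=8: [28, 18, 12, 28]  (not all equal)
t=9: [56, 75, 69, 56]  (not all equal)
t=10: [86, 102, 108, 86]  (not all equal)
t=11: [27, 26, 31, 27]  (not all equal)
t=12: [84, 80, 84, 84]  (not all equal)
t=13: [40, 39, 36, 40]  (not all equal)
t=14: [114, 119, 116, 114]  (not all equal)
t=15: [61, 58, 55, 61]  (not all equal)
t=16: [114, 107, 110, 114]  (not all equal)
t=17: [42, 47, 50, 42]  (not all equal)
t=18: [135, 130, 129, 135]  (not all equal)
t=19: [105, 112, 111, 105]  (not all equal)
t=20: [40, 33, 32, 40]  (not all equal)
t=21: [104, 113, 112, 104]  (not all equal)
t=22: [41, 32, 31, 41]  (not all equal)
t=23: [103, 114, 114, 103]  (not all equal)
t=24: [44, 30, 30, 44]  (not all equal)
t=25: [102, 119, 119, 102]  (not all equal)
t=26: [53, 33, 33, 53]  (not all equal)
t=27: [108, 120, 120, 108]  (not all equal)
t=28: [61, 46, 46, 61]  (not all equal)
t=29: [128, 114, 114, 128]  (not all equal)
t=30: [66, 83, 83, 66]  (not all equal)
t=31: [54, 74, 74, 54]  (not all equal)
t=32: [84, 108, 108, 84]  (not all equal)
t=33: [36, 36, 36, 36]  (all equal)

Answer: 33
Key observation: Synchronization is absorbing here: once all nodes are equal they stay equal, and step 33 is the first all-equal step.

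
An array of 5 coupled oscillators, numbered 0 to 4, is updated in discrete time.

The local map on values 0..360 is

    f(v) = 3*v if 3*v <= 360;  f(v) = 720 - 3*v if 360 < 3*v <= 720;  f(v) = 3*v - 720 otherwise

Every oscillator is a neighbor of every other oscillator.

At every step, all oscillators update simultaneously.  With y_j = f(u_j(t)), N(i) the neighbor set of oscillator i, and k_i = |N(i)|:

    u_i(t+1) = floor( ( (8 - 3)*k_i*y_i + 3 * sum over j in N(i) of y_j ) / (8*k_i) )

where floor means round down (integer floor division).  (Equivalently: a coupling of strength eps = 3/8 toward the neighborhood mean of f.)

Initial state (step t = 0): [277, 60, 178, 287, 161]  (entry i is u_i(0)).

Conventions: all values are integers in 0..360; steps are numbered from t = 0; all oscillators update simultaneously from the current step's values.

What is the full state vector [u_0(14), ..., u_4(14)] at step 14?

Simulating step by step:
t=0: [277, 60, 178, 287, 161]
t=1: [139, 175, 178, 155, 206]
t=2: [258, 201, 196, 233, 151]
t=3: [84, 117, 125, 66, 197]
t=4: [253, 306, 302, 224, 188]
t=5: [79, 163, 157, 84, 141]
t=6: [244, 241, 250, 252, 276]
t=7: [24, 19, 33, 36, 75]
t=8: [90, 82, 105, 109, 172]
t=9: [271, 258, 295, 301, 236]
t=10: [96, 76, 135, 144, 53]
t=11: [272, 240, 287, 272, 204]
t=12: [92, 41, 116, 92, 98]
t=13: [270, 188, 308, 270, 279]
t=14: [109, 144, 169, 109, 123]

Answer: [109, 144, 169, 109, 123]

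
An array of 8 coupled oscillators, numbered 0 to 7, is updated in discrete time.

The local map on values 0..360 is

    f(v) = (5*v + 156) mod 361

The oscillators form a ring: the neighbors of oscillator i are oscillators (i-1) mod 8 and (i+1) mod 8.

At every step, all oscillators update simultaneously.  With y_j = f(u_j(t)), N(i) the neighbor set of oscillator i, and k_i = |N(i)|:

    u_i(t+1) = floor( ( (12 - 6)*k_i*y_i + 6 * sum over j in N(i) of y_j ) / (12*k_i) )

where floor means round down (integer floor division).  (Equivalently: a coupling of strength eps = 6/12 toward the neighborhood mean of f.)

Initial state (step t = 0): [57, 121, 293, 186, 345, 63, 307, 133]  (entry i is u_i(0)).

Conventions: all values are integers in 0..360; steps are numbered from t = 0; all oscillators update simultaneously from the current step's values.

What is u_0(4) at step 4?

Simulating step by step:
t=0: [57, 121, 293, 186, 345, 63, 307, 133]
t=1: [74, 83, 99, 64, 66, 135, 175, 131]
t=2: [157, 218, 226, 161, 118, 163, 204, 163]
t=3: [212, 187, 202, 176, 134, 153, 171, 202]
t=4: [89, 58, 122, 203, 180, 197, 215, 147]

Answer: u_0(4) = 89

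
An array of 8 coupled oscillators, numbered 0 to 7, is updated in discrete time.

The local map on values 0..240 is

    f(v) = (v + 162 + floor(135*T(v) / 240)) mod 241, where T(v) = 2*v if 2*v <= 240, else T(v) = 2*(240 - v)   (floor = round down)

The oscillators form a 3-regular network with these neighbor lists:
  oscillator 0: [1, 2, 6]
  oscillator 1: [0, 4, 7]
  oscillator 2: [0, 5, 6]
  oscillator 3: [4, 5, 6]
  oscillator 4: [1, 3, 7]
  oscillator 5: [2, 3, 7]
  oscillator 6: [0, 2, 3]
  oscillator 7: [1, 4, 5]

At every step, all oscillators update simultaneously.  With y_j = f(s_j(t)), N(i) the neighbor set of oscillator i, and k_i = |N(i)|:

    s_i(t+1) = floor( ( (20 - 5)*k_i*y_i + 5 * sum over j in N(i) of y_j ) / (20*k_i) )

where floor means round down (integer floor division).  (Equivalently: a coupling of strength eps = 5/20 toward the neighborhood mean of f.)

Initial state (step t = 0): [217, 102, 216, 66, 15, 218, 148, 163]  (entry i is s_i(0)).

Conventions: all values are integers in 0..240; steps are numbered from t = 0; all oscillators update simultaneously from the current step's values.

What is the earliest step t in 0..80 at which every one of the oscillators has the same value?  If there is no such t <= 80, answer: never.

Answer: 4
Key observation: Synchronization is absorbing here: once all oscillators are equal they stay equal, and step 4 is the first all-equal step.

Derivation:
t=0: [217, 102, 216, 66, 15, 218, 148, 163]  (not all equal)
t=1: [161, 146, 164, 89, 175, 155, 161, 168]  (not all equal)
t=2: [170, 171, 170, 125, 164, 165, 165, 170]  (not all equal)
t=3: [169, 169, 169, 173, 170, 170, 170, 169]  (not all equal)
t=4: [169, 169, 169, 169, 169, 169, 169, 169]  (all equal)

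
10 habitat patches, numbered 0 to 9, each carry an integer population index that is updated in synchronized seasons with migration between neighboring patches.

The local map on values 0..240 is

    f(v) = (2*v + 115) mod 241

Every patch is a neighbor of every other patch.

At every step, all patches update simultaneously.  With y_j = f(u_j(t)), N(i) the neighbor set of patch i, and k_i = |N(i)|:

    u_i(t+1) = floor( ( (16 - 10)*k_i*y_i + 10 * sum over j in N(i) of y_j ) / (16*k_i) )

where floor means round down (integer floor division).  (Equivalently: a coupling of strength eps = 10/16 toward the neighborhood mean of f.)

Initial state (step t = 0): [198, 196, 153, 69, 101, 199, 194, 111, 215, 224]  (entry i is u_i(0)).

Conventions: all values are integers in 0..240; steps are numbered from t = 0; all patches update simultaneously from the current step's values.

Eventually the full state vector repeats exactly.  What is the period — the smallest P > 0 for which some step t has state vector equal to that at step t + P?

Answer: 24
Key observation: The state at step 20, [78, 78, 77, 78, 77, 78, 78, 77, 78, 77], reappears at step 44 — and no state repeats earlier — so the cycle the system enters has period 24.

Derivation:
t=0: [198, 196, 153, 69, 101, 199, 194, 111, 215, 224]
t=1: [51, 50, 97, 46, 65, 52, 49, 71, 61, 67]
t=2: [163, 163, 118, 160, 98, 164, 162, 102, 169, 99]
t=3: [167, 167, 140, 165, 128, 168, 167, 130, 171, 128]
t=4: [188, 188, 172, 187, 164, 189, 188, 166, 191, 164]
t=5: [64, 64, 128, 63, 123, 65, 64, 124, 66, 123]
t=6: [35, 35, 75, 35, 71, 36, 35, 72, 37, 71]
t=7: [139, 139, 89, 139, 87, 139, 139, 88, 140, 87]
t=8: [123, 123, 93, 123, 91, 123, 123, 92, 124, 91]
t=9: [102, 102, 84, 102, 83, 102, 102, 83, 103, 83]
t=10: [67, 67, 56, 67, 56, 67, 67, 56, 68, 56]
t=11: [68, 68, 135, 68, 135, 68, 68, 135, 69, 135]
t=12: [47, 47, 88, 47, 88, 47, 47, 88, 47, 88]
t=13: [164, 164, 116, 164, 116, 164, 164, 116, 164, 116]
t=14: [175, 175, 146, 175, 146, 175, 175, 146, 175, 146]
t=15: [207, 207, 190, 207, 190, 207, 207, 190, 207, 190]
t=16: [37, 37, 27, 37, 27, 37, 37, 27, 37, 27]
t=17: [183, 183, 177, 183, 177, 183, 183, 177, 183, 177]
t=18: [236, 236, 233, 236, 233, 236, 236, 233, 236, 233]
t=19: [103, 103, 101, 103, 101, 103, 103, 101, 103, 101]
t=20: [78, 78, 77, 78, 77, 78, 78, 77, 78, 77]
t=21: [29, 29, 28, 29, 28, 29, 29, 28, 29, 28]
t=22: [172, 172, 171, 172, 171, 172, 172, 171, 172, 171]
t=23: [217, 217, 216, 217, 216, 217, 217, 216, 217, 216]
t=24: [66, 66, 65, 66, 65, 66, 66, 65, 66, 65]
t=25: [5, 5, 4, 5, 4, 5, 5, 4, 5, 4]
t=26: [124, 124, 123, 124, 123, 124, 124, 123, 124, 123]
t=27: [121, 121, 120, 121, 120, 121, 121, 120, 121, 120]
t=28: [115, 115, 114, 115, 114, 115, 115, 114, 115, 114]
t=29: [103, 103, 102, 103, 102, 103, 103, 102, 103, 102]
t=30: [79, 79, 78, 79, 78, 79, 79, 78, 79, 78]
t=31: [31, 31, 30, 31, 30, 31, 31, 30, 31, 30]
t=32: [176, 176, 175, 176, 175, 176, 176, 175, 176, 175]
t=33: [225, 225, 224, 225, 224, 225, 225, 224, 225, 224]
t=34: [82, 82, 81, 82, 81, 82, 82, 81, 82, 81]
t=35: [37, 37, 36, 37, 36, 37, 37, 36, 37, 36]
t=36: [188, 188, 187, 188, 187, 188, 188, 187, 188, 187]
t=37: [8, 8, 7, 8, 7, 8, 8, 7, 8, 7]
t=38: [130, 130, 129, 130, 129, 130, 130, 129, 130, 129]
t=39: [133, 133, 132, 133, 132, 133, 133, 132, 133, 132]
t=40: [139, 139, 138, 139, 138, 139, 139, 138, 139, 138]
t=41: [151, 151, 150, 151, 150, 151, 151, 150, 151, 150]
t=42: [175, 175, 174, 175, 174, 175, 175, 174, 175, 174]
t=43: [223, 223, 222, 223, 222, 223, 223, 222, 223, 222]
t=44: [78, 78, 77, 78, 77, 78, 78, 77, 78, 77]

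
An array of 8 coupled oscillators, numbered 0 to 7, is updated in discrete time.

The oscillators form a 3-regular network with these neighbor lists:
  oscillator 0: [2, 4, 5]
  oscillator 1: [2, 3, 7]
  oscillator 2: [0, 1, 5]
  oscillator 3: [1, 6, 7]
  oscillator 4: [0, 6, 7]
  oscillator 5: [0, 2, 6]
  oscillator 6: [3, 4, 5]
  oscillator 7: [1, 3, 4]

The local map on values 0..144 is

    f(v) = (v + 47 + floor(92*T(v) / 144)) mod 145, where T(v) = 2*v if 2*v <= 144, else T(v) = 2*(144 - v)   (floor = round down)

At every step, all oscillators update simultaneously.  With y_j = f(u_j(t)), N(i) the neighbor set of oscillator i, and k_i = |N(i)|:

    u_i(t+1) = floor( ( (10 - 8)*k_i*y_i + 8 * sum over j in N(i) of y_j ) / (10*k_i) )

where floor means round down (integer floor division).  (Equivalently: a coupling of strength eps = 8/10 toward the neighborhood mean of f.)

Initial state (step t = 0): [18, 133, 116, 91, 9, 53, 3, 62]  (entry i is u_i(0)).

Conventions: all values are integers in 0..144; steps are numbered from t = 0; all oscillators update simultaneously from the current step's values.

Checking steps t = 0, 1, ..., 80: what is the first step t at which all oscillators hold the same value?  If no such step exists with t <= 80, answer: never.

Answer: 8
Key observation: Synchronization is absorbing here: once all oscillators are equal they stay equal, and step 8 is the first all-equal step.

Derivation:
t=0: [18, 133, 116, 91, 9, 53, 3, 62]  (not all equal)
t=1: [55, 51, 53, 50, 62, 56, 50, 55]  (not all equal)
t=2: [30, 20, 24, 19, 27, 22, 26, 25]  (not all equal)
t=3: [104, 96, 101, 98, 108, 105, 99, 97]  (not all equal)
t=4: [56, 58, 57, 58, 57, 57, 56, 57]  (not all equal)
t=5: [30, 32, 31, 31, 29, 29, 31, 32]  (not all equal)
t=6: [114, 117, 115, 118, 116, 115, 114, 116]  (not all equal)
t=7: [53, 53, 53, 53, 53, 54, 53, 53]  (not all equal)
t=8: [22, 22, 22, 22, 22, 22, 22, 22]  (all equal)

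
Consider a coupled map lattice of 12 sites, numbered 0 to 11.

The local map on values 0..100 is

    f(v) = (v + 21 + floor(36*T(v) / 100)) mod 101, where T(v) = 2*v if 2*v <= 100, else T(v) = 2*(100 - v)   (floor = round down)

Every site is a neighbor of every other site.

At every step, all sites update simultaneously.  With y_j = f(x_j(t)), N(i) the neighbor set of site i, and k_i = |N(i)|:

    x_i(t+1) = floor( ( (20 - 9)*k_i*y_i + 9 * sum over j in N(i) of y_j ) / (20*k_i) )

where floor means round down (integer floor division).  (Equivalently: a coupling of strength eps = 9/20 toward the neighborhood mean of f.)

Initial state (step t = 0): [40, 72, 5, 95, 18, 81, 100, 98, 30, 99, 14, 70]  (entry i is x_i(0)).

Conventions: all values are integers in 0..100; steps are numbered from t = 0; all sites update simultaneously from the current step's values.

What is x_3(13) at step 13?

Simulating step by step:
t=0: [40, 72, 5, 95, 18, 81, 100, 98, 30, 99, 14, 70]
t=1: [61, 22, 31, 25, 42, 23, 26, 25, 52, 25, 39, 21]
t=2: [33, 58, 66, 61, 76, 59, 61, 61, 31, 61, 73, 57]
t=3: [49, 14, 15, 14, 16, 14, 14, 14, 47, 14, 16, 13]
t=4: [20, 41, 42, 41, 43, 41, 41, 41, 18, 41, 43, 40]
t=5: [69, 88, 89, 88, 89, 88, 88, 88, 67, 88, 89, 87]
t=6: [13, 15, 15, 15, 15, 15, 15, 15, 12, 15, 15, 15]
t=7: [44, 45, 45, 45, 45, 45, 45, 45, 43, 45, 45, 45]
t=8: [96, 97, 97, 97, 97, 97, 97, 97, 95, 97, 97, 97]
t=9: [18, 18, 18, 18, 18, 18, 18, 18, 18, 18, 18, 18]
t=10: [51, 51, 51, 51, 51, 51, 51, 51, 51, 51, 51, 51]
t=11: [6, 6, 6, 6, 6, 6, 6, 6, 6, 6, 6, 6]
t=12: [31, 31, 31, 31, 31, 31, 31, 31, 31, 31, 31, 31]
t=13: [74, 74, 74, 74, 74, 74, 74, 74, 74, 74, 74, 74]

Answer: x_3(13) = 74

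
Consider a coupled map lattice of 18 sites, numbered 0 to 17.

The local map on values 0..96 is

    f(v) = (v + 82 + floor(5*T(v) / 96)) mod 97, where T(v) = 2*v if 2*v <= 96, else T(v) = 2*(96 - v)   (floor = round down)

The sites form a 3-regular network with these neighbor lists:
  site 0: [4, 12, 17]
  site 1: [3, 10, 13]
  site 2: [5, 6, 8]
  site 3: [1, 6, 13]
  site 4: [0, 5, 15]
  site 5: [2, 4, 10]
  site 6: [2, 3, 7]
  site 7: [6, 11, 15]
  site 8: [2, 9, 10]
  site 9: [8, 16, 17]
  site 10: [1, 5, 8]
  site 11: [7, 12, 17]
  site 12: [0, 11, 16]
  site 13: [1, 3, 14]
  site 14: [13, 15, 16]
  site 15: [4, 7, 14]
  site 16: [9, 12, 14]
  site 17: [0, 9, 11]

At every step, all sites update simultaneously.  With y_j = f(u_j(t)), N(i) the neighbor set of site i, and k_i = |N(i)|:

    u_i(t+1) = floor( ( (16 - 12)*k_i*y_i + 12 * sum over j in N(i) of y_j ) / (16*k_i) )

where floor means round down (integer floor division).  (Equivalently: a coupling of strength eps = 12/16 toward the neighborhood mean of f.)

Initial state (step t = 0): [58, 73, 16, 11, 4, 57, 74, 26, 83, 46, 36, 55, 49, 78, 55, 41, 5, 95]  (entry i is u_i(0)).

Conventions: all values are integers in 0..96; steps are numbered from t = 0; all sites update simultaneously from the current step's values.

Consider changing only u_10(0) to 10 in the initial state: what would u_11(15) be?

Simulating step by step:
t=0: [58, 73, 16, 11, 4, 57, 74, 26, 83, 46, 10, 55, 49, 78, 55, 41, 5, 95]
t=1: [62, 77, 44, 69, 52, 56, 42, 37, 49, 67, 67, 43, 53, 65, 56, 43, 51, 51]
t=2: [43, 56, 36, 50, 42, 43, 36, 30, 45, 43, 50, 34, 41, 54, 42, 35, 45, 44]
t=3: [31, 41, 28, 37, 29, 31, 26, 21, 32, 33, 37, 25, 29, 39, 32, 25, 31, 29]
t=4: [17, 27, 16, 24, 16, 19, 15, 11, 20, 19, 23, 13, 16, 25, 19, 14, 19, 17]
t=5: [2, 11, 3, 9, 2, 4, 27, 47, 6, 5, 9, 48, 26, 10, 5, 25, 4, 26]
t=6: [48, 92, 68, 73, 66, 86, 56, 25, 87, 68, 89, 25, 55, 91, 69, 54, 68, 55]
t=7: [45, 71, 61, 64, 51, 63, 43, 28, 64, 56, 73, 28, 37, 67, 57, 41, 52, 37]
t=8: [31, 56, 46, 49, 38, 50, 37, 23, 51, 40, 55, 20, 28, 52, 43, 32, 39, 29]
t=9: [19, 42, 34, 37, 26, 36, 27, 15, 37, 28, 42, 12, 17, 39, 30, 22, 26, 18]
t=10: [6, 28, 21, 24, 12, 22, 15, 29, 23, 14, 27, 25, 29, 25, 17, 10, 12, 29]
t=11: [54, 13, 7, 9, 71, 31, 9, 30, 8, 30, 12, 15, 53, 10, 50, 52, 28, 29]
t=12: [40, 93, 72, 92, 40, 65, 72, 37, 73, 35, 75, 19, 25, 79, 47, 39, 28, 19]
t=13: [18, 70, 57, 69, 34, 50, 55, 29, 51, 25, 63, 11, 15, 64, 36, 29, 21, 15]
t=14: [7, 54, 42, 52, 20, 39, 40, 43, 37, 15, 46, 28, 26, 47, 25, 20, 11, 27]
t=15: [30, 38, 28, 37, 32, 25, 33, 20, 23, 33, 32, 18, 52, 33, 37, 14, 30, 29]

Answer: u_11(15) = 18
Key observation: This trace re-runs the system from the modified initial state.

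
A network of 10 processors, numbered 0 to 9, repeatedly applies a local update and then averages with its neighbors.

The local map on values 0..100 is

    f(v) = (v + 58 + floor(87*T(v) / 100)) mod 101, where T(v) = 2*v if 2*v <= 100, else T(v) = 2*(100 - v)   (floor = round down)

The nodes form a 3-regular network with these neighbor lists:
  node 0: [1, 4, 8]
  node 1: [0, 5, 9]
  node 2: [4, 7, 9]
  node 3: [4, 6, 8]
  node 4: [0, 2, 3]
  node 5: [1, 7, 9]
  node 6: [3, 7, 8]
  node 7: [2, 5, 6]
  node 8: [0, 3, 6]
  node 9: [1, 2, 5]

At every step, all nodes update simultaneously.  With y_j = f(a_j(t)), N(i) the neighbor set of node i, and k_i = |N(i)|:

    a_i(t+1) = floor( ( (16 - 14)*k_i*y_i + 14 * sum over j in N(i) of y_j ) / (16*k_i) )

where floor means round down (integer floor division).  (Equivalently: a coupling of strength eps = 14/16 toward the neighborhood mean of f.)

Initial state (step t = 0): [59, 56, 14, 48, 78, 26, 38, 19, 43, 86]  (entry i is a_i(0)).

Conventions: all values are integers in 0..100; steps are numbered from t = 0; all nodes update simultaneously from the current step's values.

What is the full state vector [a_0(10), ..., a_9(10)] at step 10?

Answer: [76, 76, 76, 76, 76, 76, 76, 76, 76, 76]

Derivation:
t=0: [59, 56, 14, 48, 78, 26, 38, 19, 43, 86]
t=1: [79, 64, 55, 71, 88, 51, 57, 55, 78, 70]
t=2: [73, 81, 79, 75, 78, 85, 81, 90, 78, 87]
t=3: [72, 70, 68, 72, 74, 67, 70, 69, 73, 69]
t=4: [77, 79, 78, 77, 77, 79, 77, 79, 77, 79]
t=5: [73, 72, 72, 74, 73, 72, 73, 72, 74, 72]
t=6: [76, 76, 76, 76, 76, 77, 76, 76, 76, 77]
t=7: [74, 74, 74, 74, 74, 74, 74, 74, 74, 74]
t=8: [76, 76, 76, 76, 76, 76, 76, 76, 76, 76]
t=9: [74, 74, 74, 74, 74, 74, 74, 74, 74, 74]
t=10: [76, 76, 76, 76, 76, 76, 76, 76, 76, 76]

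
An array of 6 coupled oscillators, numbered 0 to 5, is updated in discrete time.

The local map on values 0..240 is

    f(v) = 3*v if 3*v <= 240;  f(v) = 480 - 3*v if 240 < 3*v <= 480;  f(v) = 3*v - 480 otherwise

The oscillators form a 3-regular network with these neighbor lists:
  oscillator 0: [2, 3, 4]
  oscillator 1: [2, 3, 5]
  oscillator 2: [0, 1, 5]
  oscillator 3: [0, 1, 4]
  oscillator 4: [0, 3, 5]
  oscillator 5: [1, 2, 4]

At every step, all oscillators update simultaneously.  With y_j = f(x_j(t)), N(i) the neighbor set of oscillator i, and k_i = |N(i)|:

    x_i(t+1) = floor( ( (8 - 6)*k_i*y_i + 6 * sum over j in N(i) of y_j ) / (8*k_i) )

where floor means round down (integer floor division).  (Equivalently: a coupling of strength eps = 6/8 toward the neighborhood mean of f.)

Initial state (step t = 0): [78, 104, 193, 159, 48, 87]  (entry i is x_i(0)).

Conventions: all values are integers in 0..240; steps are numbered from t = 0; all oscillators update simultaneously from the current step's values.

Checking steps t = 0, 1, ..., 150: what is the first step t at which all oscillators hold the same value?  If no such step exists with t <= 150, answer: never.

Answer: 25
Key observation: Synchronization is absorbing here: once all oscillators are equal they stay equal, and step 25 is the first all-equal step.

Derivation:
t=0: [78, 104, 193, 159, 48, 87]  (not all equal)
t=1: [120, 122, 180, 137, 150, 157]  (not all equal)
t=2: [69, 63, 75, 83, 57, 53]  (not all equal)
t=3: [208, 201, 195, 199, 192, 186]  (not all equal)
t=4: [115, 105, 112, 120, 108, 100]  (not all equal)
t=5: [138, 152, 156, 144, 147, 161]  (not all equal)
t=6: [41, 21, 26, 44, 39, 19]  (not all equal)
t=7: [112, 82, 80, 108, 107, 78]  (not all equal)
t=8: [174, 216, 213, 173, 173, 216]  (not all equal)
t=9: [69, 133, 134, 72, 72, 133]  (not all equal)
t=10: [179, 114, 111, 180, 180, 114]  (not all equal)
t=11: [81, 120, 120, 78, 78, 120]  (not all equal)
t=12: [206, 148, 149, 206, 206, 148]  (not all equal)
t=13: [111, 60, 60, 112, 112, 60]  (not all equal)
t=14: [153, 171, 171, 153, 153, 171]  (not all equal)
t=15: [24, 30, 30, 24, 24, 30]  (not all equal)
t=16: [76, 85, 85, 76, 76, 85]  (not all equal)
t=17: [227, 225, 225, 227, 227, 225]  (not all equal)
t=18: [199, 196, 196, 199, 199, 196]  (not all equal)
t=19: [114, 110, 110, 114, 114, 110]  (not all equal)
t=20: [141, 147, 147, 141, 141, 147]  (not all equal)
t=21: [52, 43, 43, 52, 52, 43]  (not all equal)
t=22: [149, 135, 135, 149, 149, 135]  (not all equal)
t=23: [43, 64, 64, 43, 43, 64]  (not all equal)
t=24: [144, 176, 176, 144, 144, 176]  (not all equal)
t=25: [48, 48, 48, 48, 48, 48]  (all equal)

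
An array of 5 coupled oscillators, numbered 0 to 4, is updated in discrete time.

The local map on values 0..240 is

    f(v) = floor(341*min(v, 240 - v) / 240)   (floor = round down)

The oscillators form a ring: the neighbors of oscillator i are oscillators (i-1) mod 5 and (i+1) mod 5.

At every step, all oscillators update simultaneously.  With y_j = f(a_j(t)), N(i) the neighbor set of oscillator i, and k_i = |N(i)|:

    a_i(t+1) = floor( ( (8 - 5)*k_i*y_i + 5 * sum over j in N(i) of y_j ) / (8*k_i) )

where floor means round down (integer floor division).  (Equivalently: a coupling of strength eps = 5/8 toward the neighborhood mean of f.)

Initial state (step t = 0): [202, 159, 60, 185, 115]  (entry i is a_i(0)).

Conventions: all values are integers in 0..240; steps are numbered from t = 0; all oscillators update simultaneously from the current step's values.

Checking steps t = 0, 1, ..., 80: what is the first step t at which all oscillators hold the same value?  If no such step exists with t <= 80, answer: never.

Simulating step by step:
t=0: [202, 159, 60, 185, 115]  (not all equal)
t=1: [106, 86, 92, 106, 102]  (not all equal)
t=2: [139, 133, 133, 141, 147]  (not all equal)
t=3: [142, 149, 148, 141, 137]  (not all equal)
t=4: [138, 132, 132, 138, 141]  (not all equal)
t=5: [145, 150, 150, 145, 142]  (not all equal)
t=6: [133, 129, 129, 133, 135]  (not all equal)
t=7: [152, 155, 155, 152, 150]  (not all equal)
t=8: [124, 121, 121, 124, 125]  (not all equal)
t=9: [165, 167, 167, 165, 163]  (not all equal)
t=10: [106, 103, 103, 106, 107]  (not all equal)
t=11: [149, 147, 147, 149, 150]  (not all equal)
t=12: [129, 131, 131, 129, 128]  (not all equal)
t=13: [156, 154, 154, 156, 157]  (not all equal)
t=14: [119, 121, 121, 119, 118]  (not all equal)
t=15: [168, 169, 169, 168, 168]  (not all equal)
t=16: [101, 100, 100, 101, 102]  (not all equal)
t=17: [143, 142, 142, 143, 143]  (not all equal)
t=18: [137, 138, 138, 137, 137]  (not all equal)
t=19: [145, 144, 144, 145, 146]  (not all equal)
t=20: [134, 135, 135, 134, 133]  (not all equal)
t=21: [150, 149, 149, 150, 150]  (not all equal)
t=22: [127, 128, 128, 127, 127]  (not all equal)
t=23: [159, 159, 159, 159, 160]  (not all equal)
t=24: [114, 115, 115, 114, 114]  (not all equal)
t=25: [161, 162, 162, 161, 161]  (not all equal)
t=26: [111, 110, 110, 111, 112]  (not all equal)
t=27: [157, 156, 156, 157, 157]  (not all equal)
t=28: [117, 118, 118, 117, 117]  (not all equal)
t=29: [166, 166, 166, 166, 166]  (all equal)

Answer: 29
Key observation: Synchronization is absorbing here: once all oscillators are equal they stay equal, and step 29 is the first all-equal step.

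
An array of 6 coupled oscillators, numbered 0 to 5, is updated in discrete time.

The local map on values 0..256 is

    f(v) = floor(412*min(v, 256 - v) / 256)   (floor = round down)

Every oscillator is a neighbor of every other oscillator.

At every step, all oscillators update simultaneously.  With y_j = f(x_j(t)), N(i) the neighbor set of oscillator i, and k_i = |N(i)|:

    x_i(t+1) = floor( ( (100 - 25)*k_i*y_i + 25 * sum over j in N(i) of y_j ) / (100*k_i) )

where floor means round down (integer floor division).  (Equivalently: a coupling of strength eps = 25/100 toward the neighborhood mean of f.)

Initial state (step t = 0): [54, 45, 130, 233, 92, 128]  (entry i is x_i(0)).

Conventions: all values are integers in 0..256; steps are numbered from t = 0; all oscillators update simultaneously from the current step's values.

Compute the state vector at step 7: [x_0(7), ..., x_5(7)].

Simulating step by step:
t=0: [54, 45, 130, 233, 92, 128]
t=1: [97, 87, 178, 63, 141, 181]
t=2: [150, 139, 128, 112, 170, 125]
t=3: [173, 185, 198, 180, 150, 194]
t=4: [129, 116, 101, 121, 155, 105]
t=5: [196, 184, 167, 189, 167, 171]
t=6: [104, 117, 137, 111, 137, 132]
t=7: [172, 187, 189, 180, 189, 195]

Answer: [172, 187, 189, 180, 189, 195]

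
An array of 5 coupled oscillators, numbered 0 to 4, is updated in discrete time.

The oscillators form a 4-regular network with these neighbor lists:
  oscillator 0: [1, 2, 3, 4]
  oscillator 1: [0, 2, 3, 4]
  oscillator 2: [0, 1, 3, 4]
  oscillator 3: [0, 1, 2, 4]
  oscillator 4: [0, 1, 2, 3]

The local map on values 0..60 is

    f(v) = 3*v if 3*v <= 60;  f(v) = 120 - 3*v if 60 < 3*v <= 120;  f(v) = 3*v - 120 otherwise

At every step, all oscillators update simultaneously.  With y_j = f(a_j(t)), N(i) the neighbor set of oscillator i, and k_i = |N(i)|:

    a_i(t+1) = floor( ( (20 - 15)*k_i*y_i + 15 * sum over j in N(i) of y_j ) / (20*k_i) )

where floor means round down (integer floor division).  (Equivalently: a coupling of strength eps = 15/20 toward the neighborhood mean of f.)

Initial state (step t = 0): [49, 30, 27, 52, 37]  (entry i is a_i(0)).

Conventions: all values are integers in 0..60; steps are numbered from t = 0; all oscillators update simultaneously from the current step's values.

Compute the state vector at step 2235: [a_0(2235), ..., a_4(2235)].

Answer: [12, 12, 12, 12, 12]
Key observation: The state at step 2, [36, 36, 36, 36, 36], reappears at step 4: the system is in a cycle of period 2 from step 2 on.  Therefore the state at step 2235 equals the state at step 2 + ((2235 - 2) mod 2) = 3, which is [12, 12, 12, 12, 12].

Derivation:
t=0: [49, 30, 27, 52, 37]
t=1: [28, 28, 28, 28, 27]
t=2: [36, 36, 36, 36, 36]
t=3: [12, 12, 12, 12, 12]
t=4: [36, 36, 36, 36, 36]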